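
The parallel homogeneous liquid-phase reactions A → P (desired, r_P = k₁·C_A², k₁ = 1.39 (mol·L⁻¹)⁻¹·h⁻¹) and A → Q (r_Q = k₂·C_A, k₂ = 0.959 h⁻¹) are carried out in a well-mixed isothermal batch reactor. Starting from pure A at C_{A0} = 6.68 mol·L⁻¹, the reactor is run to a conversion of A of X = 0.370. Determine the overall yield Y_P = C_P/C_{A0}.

0.328

C_A = C_{A0}(1−X) = 4.208 mol·L⁻¹.
Along a PFR/batch, dC_Q/dC_A = −r_Q/(r_P+r_Q) = −k₂/(k₂+k₁·C_A).
Integrating from C_{A0} to C_A: C_Q = (0.959/1.39)·ln[(0.959+1.39·6.68)/(0.959+1.39·4.21)] = 0.6899·ln(10.24/6.809) = 0.2818 mol·L⁻¹.
Then C_P = (C_{A0}−C_A) − C_Q = 2.472 − 0.2818 = 2.190 mol·L⁻¹.
Y_P = C_P/C_{A0} = 2.190/6.68 = 0.328.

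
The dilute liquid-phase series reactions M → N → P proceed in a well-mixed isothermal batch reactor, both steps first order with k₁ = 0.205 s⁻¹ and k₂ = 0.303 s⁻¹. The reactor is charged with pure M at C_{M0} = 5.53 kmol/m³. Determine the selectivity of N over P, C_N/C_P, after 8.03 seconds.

The intermediate concentration in a first-order A→B→C sequence is C_N = k₁C_{M0}(e^(−k₁t) − e^(−k₂t))/(k₂−k₁).
e^(−k₁t) = e^(−0.205×8.03) = e^(−1.646) = 0.1928; e^(−k₂t) = e^(−2.433) = 0.08777.
C_N = 0.205×5.53/(0.303−0.205) × (0.1928−0.08777) = 11.57×0.1050 = 1.215 kmol/m³.
C_M = C_{M0}e^(−k₁t) = 1.066 kmol/m³, so C_P = C_{M0}−C_M−C_N = 3.249 kmol/m³; C_N/C_P = 0.374.

0.374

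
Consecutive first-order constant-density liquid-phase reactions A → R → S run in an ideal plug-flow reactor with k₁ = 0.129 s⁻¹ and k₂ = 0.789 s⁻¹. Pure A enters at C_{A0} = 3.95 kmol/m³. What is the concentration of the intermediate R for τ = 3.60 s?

0.440 kmol/m³

For first-order series with pure A initially, C_R(τ) = k₁C_{A0}/(k₂−k₁)·(e^(−k₁τ) − e^(−k₂τ)).
e^(−k₁τ) = e^(−0.129×3.60) = e^(−0.4644) = 0.6285; e^(−k₂τ) = e^(−2.840) = 0.05840.
C_R = 0.129×3.95/(0.789−0.129) × (0.6285−0.05840) = 0.7720×0.5701 = 0.4402 kmol/m³.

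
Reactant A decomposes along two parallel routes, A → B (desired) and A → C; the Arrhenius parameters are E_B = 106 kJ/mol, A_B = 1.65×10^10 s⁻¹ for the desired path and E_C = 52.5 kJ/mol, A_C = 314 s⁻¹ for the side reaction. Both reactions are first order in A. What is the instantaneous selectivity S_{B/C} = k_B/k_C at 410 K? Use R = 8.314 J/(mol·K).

With equal orders, S_{B/C} = k_B/k_C = (A_B/A_C)·exp[(E_C−E_B)/(RT)].
(E_C−E_B)/(RT) = (52.5−106)×10³/(8.314×410) = -53500/3409 = -15.69.
k_B/k_C = (1.65×10^10/314)·exp(-15.69) = 5.255×10^7 × 1.527×10^-7 = 8.02.
Since E_B > E_C, raising the temperature improves selectivity toward B.

8.02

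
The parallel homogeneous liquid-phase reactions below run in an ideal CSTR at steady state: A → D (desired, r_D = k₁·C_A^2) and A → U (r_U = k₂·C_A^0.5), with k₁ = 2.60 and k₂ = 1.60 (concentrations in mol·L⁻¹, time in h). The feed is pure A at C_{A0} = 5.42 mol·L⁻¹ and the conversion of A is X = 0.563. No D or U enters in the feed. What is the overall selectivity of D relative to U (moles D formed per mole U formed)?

Exit C_A = C_{A0}(1−X) = 5.42×0.437 = 2.369 mol·L⁻¹.
In a CSTR the entire volume is at exit conditions, so r_D = 2.60×2.369^2 = 14.59 and r_U = 1.60×2.369^0.5 = 2.462.
Overall selectivity = C_D/C_U = r_Dτ/(r_Uτ) = r_D/r_U = 5.92.

5.92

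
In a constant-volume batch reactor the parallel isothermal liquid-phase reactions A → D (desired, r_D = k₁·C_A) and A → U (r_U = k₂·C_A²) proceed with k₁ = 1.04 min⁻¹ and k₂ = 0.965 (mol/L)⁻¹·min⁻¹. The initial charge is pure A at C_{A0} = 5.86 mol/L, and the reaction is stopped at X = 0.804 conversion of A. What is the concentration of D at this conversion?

C_A = C_{A0}(1−X) = 1.149 mol/L.
Along a PFR/batch, dC_D/dC_A = −r_D/(r_D+r_U) = −k₁/(k₁+k₂·C_A).
Integrating from C_{A0} to C_A: C_D = (1.04/0.965)·ln[(1.04+0.965·5.86)/(1.04+0.965·1.15)] = 1.078·ln(6.695/2.148) = 1.225 mol/L.

1.22 mol/L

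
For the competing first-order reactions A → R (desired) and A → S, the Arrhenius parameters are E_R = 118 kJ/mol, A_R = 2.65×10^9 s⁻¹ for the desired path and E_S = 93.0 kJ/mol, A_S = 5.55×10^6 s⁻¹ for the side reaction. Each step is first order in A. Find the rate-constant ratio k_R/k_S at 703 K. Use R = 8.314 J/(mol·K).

6.63

With equal orders, S_{R/S} = k_R/k_S = (A_R/A_S)·exp[(E_S−E_R)/(RT)].
(E_S−E_R)/(RT) = (93.0−118)×10³/(8.314×703) = -25000/5845 = -4.277.
k_R/k_S = (2.65×10^9/5.55×10^6)·exp(-4.277) = 477.5 × 0.01388 = 6.63.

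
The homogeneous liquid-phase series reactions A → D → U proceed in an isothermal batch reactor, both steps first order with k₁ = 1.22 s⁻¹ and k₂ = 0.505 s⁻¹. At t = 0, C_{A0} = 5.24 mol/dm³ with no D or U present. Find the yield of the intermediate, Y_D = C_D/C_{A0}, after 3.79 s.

0.235

The intermediate concentration in a first-order A→B→C sequence is C_D = k₁C_{A0}(e^(−k₁t) − e^(−k₂t))/(k₂−k₁).
e^(−k₁t) = e^(−1.22×3.79) = e^(−4.624) = 0.009815; e^(−k₂t) = e^(−1.914) = 0.1475.
C_D = 1.22×5.24/(0.505−1.22) × (0.009815−0.1475) = (-8.941)×(-0.1377) = 1.231 mol/dm³.
Y_D = C_D/C_{A0} = 1.231/5.24 = 0.235.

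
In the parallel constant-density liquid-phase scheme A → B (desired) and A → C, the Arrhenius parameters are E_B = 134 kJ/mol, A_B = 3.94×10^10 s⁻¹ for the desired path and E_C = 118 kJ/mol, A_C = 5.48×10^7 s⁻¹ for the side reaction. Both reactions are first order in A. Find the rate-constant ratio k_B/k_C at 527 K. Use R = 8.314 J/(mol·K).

Since both paths have the same order in A, the concentration cancels and S_{B/C} = k_B/k_C = (A_B/A_C)·exp[(E_C−E_B)/(RT)].
(E_C−E_B)/(RT) = (118−134)×10³/(8.314×527) = -16000/4381 = -3.652.
k_B/k_C = (3.94×10^10/5.48×10^7)·exp(-3.652) = 719.0 × 0.02595 = 18.7.
Since E_B > E_C, raising the temperature improves selectivity toward B.

18.7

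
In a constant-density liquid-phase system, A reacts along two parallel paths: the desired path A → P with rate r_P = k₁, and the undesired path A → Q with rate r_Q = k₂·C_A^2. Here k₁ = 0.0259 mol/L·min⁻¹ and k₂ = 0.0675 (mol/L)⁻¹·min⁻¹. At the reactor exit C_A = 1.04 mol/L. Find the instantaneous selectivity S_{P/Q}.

S_{P/Q} = r_P/r_Q = (k₁)/(k₂·C_A^2) = (k₁/k₂)·C_A^-2.
= (0.0259) / (0.0675×1.040^2) = 0.02590/0.07301 = 0.355.
The undesired path is higher order in A, so low C_A (CSTR or dilute feed) favours P.

0.355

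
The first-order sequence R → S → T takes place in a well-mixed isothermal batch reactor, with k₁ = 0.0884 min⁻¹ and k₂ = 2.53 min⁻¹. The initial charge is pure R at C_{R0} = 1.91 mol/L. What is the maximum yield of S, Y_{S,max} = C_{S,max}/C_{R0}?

0.0309

Evaluating C_S at t_opt = ln(k₂/k₁)/(k₂−k₁) gives C_{S,max}/C_{R0} = (k₁/k₂)^[k₂/(k₂−k₁)].
= (0.0884/2.53)^(2.53/(2.53−0.0884)) = (0.03494)^(1.036) = 0.03095.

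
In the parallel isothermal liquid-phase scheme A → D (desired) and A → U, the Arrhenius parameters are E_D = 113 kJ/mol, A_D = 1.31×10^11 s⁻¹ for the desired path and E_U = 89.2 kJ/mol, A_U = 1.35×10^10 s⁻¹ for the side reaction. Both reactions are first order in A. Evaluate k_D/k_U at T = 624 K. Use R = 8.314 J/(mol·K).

Since both paths have the same order in A, the concentration cancels and S_{D/U} = k_D/k_U = (A_D/A_U)·exp[(E_U−E_D)/(RT)].
(E_U−E_D)/(RT) = (89.2−113)×10³/(8.314×624) = -23800/5188 = -4.588.
k_D/k_U = (1.31×10^11/1.35×10^10)·exp(-4.588) = 9.704 × 0.01018 = 0.0988.
Since E_D > E_U, raising the temperature improves selectivity toward D.

0.0988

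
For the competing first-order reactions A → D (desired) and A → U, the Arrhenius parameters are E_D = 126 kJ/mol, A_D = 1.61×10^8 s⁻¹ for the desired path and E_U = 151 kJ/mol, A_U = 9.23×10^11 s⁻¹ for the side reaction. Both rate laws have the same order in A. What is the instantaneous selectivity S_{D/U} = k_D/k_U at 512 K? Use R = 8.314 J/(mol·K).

Since both paths have the same order in A, the concentration cancels and S_{D/U} = k_D/k_U = (A_D/A_U)·exp[(E_U−E_D)/(RT)].
(E_U−E_D)/(RT) = (151−126)×10³/(8.314×512) = 25000/4257 = 5.873.
k_D/k_U = (1.61×10^8/9.23×10^11)·exp(5.873) = 1.744×10^-4 × 355.3 = 0.0620.

0.0620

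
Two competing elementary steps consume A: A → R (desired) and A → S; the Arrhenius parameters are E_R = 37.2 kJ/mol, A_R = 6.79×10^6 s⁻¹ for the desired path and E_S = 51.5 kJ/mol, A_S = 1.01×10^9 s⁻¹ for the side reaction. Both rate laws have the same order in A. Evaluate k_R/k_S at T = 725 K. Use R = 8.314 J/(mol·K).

k_R/k_S = (A_R/A_S)·exp[−(E_R−E_S)/(RT)] = (A_R/A_S)·exp[(E_S−E_R)/(RT)].
(E_S−E_R)/(RT) = (51.5−37.2)×10³/(8.314×725) = 14300/6028 = 2.372.
k_R/k_S = (6.79×10^6/1.01×10^9)·exp(2.372) = 0.006723 × 10.72 = 0.0721.
Since E_R < E_S, lowering the temperature improves selectivity toward R.

0.0721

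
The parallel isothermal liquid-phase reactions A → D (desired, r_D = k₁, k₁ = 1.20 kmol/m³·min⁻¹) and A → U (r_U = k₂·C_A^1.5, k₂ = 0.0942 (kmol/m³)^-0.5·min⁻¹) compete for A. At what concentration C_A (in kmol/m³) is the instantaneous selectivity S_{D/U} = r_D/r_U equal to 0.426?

9.63 kmol/m³

S_{D/U} = (k₁/k₂)·C_A^-1.5 ⇒ C_A = (S·k₂/k₁)^(1/(-1.5)).
= (0.426×0.0942/1.20)^(-0.6667) = (0.03344)^(-0.6667) = 9.63 kmol/m³.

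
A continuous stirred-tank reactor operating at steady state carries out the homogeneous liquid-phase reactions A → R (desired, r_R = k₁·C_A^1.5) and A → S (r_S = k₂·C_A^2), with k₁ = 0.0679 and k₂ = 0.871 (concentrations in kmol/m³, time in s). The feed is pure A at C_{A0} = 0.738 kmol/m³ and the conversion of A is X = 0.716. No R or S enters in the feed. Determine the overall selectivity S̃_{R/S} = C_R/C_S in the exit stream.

0.170

Exit C_A = C_{A0}(1−X) = 0.738×0.284 = 0.2096 kmol/m³.
Rates in a CSTR are evaluated at the outlet concentration: r_R = 0.0679×0.2096^1.5 = 0.006515, r_S = 0.871×0.2096^2 = 0.03826.
Overall selectivity = C_R/C_S = r_Rτ/(r_Sτ) = r_R/r_S = 0.170.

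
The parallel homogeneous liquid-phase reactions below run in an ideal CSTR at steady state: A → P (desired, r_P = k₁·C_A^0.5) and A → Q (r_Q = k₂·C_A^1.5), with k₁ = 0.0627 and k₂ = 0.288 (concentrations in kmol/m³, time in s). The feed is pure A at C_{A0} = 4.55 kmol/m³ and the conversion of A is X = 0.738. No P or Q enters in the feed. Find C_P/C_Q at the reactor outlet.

0.183

Exit C_A = C_{A0}(1−X) = 4.55×0.262 = 1.192 kmol/m³.
In a CSTR the entire volume is at exit conditions, so r_P = 0.0627×1.192^0.5 = 0.06846 and r_Q = 0.288×1.192^1.5 = 0.3749.
Overall selectivity = C_P/C_Q = r_Pτ/(r_Qτ) = r_P/r_Q = 0.183.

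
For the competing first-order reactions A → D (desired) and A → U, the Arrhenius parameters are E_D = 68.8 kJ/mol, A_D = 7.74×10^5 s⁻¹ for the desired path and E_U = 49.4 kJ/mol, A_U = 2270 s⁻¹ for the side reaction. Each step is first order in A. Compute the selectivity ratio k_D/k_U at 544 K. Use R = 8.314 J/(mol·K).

With equal orders, S_{D/U} = k_D/k_U = (A_D/A_U)·exp[(E_U−E_D)/(RT)].
(E_U−E_D)/(RT) = (49.4−68.8)×10³/(8.314×544) = -19400/4523 = -4.289.
k_D/k_U = (7.74×10^5/2270)·exp(-4.289) = 341.0 × 0.01371 = 4.68.
Since E_D > E_U, raising the temperature improves selectivity toward D.

4.68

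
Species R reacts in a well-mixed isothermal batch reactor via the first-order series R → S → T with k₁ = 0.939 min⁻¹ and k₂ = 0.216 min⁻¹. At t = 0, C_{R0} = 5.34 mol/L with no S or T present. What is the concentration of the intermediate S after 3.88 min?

For first-order series with pure R initially, C_S(t) = k₁C_{R0}/(k₂−k₁)·(e^(−k₁t) − e^(−k₂t)).
e^(−k₁t) = e^(−0.939×3.88) = e^(−3.643) = 0.02617; e^(−k₂t) = e^(−0.8381) = 0.4325.
C_S = 0.939×5.34/(0.216−0.939) × (0.02617−0.4325) = (-6.935)×(-0.4064) = 2.818 mol/L.

2.82 mol/L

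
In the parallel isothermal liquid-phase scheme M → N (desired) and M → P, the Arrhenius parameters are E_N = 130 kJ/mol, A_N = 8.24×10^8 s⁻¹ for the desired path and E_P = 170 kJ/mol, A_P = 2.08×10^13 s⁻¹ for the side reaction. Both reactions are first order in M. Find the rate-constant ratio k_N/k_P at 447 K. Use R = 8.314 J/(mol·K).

1.87

With equal orders, S_{N/P} = k_N/k_P = (A_N/A_P)·exp[(E_P−E_N)/(RT)].
(E_P−E_N)/(RT) = (170−130)×10³/(8.314×447) = 40000/3716 = 10.76.
k_N/k_P = (8.24×10^8/2.08×10^13)·exp(10.76) = 3.962×10^-5 × 47251 = 1.87.
Since E_N < E_P, lowering the temperature improves selectivity toward N.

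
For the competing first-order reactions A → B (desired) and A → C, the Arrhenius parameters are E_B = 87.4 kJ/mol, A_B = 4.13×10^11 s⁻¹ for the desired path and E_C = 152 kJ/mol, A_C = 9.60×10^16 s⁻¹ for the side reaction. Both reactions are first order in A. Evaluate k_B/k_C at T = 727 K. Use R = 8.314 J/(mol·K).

Since both paths have the same order in A, the concentration cancels and S_{B/C} = k_B/k_C = (A_B/A_C)·exp[(E_C−E_B)/(RT)].
(E_C−E_B)/(RT) = (152−87.4)×10³/(8.314×727) = 64600/6044 = 10.69.
k_B/k_C = (4.13×10^11/9.60×10^16)·exp(10.69) = 4.302×10^-6 × 43818 = 0.189.

0.189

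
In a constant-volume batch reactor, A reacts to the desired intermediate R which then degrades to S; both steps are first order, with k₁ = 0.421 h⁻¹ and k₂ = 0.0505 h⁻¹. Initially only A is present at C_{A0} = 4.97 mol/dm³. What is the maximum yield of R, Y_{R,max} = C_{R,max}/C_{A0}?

0.749

Evaluating C_R at t_opt = ln(k₂/k₁)/(k₂−k₁) gives C_{R,max}/C_{A0} = (k₁/k₂)^[k₂/(k₂−k₁)].
= (0.421/0.0505)^(0.0505/(0.0505−0.421)) = (8.337)^(-0.1363) = 0.7490.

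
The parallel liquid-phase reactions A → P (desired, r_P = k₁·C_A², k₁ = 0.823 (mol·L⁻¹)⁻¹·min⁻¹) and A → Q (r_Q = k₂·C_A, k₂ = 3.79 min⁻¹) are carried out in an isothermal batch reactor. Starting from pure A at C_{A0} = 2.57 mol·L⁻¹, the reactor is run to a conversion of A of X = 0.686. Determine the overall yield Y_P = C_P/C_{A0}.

0.181

C_A = C_{A0}(1−X) = 0.8070 mol·L⁻¹.
Along a PFR/batch, dC_Q/dC_A = −r_Q/(r_P+r_Q) = −k₂/(k₂+k₁·C_A).
Integrating from C_{A0} to C_A: C_Q = (3.79/0.823)·ln[(3.79+0.823·2.57)/(3.79+0.823·0.807)] = 4.605·ln(5.905/4.454) = 1.299 mol·L⁻¹.
Then C_P = (C_{A0}−C_A) − C_Q = 1.763 − 1.299 = 0.4645 mol·L⁻¹.
Y_P = C_P/C_{A0} = 0.4645/2.57 = 0.181.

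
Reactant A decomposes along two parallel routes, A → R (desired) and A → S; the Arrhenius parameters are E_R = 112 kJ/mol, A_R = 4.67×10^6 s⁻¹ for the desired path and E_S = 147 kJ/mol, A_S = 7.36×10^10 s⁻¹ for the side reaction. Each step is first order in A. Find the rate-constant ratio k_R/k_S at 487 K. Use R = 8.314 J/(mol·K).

0.360

With equal orders, S_{R/S} = k_R/k_S = (A_R/A_S)·exp[(E_S−E_R)/(RT)].
(E_S−E_R)/(RT) = (147−112)×10³/(8.314×487) = 35000/4049 = 8.644.
k_R/k_S = (4.67×10^6/7.36×10^10)·exp(8.644) = 6.345×10^-5 × 5678 = 0.360.
Since E_R < E_S, lowering the temperature improves selectivity toward R.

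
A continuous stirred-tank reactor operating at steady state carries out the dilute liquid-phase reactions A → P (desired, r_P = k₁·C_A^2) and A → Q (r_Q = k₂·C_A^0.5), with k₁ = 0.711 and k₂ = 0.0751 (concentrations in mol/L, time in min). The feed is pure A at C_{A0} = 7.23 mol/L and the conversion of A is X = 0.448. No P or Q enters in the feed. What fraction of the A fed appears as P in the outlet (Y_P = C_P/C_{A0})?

Exit C_A = C_{A0}(1−X) = 7.23×0.552 = 3.991 mol/L.
In a CSTR the entire volume is at exit conditions, so r_P = 0.711×3.991^2 = 11.32 and r_Q = 0.0751×3.991^0.5 = 0.1500.
Fraction of consumed A going to P: r_P/(r_P+r_Q) = 0.9869.
C_P = 0.9869·C_{A0}·X = 0.9869×7.23×0.448 = 3.20 mol/L; Y_P = C_P/C_{A0} = 0.442.

0.442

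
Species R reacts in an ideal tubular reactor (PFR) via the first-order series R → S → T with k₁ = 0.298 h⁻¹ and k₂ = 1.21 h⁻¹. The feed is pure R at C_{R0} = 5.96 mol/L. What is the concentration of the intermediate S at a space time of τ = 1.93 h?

0.907 mol/L

For first-order series with pure R initially, C_S(τ) = k₁C_{R0}/(k₂−k₁)·(e^(−k₁τ) − e^(−k₂τ)).
e^(−k₁τ) = e^(−0.298×1.93) = e^(−0.5751) = 0.5626; e^(−k₂τ) = e^(−2.335) = 0.09678.
C_S = 0.298×5.96/(1.21−0.298) × (0.5626−0.09678) = 1.947×0.4658 = 0.9072 mol/L.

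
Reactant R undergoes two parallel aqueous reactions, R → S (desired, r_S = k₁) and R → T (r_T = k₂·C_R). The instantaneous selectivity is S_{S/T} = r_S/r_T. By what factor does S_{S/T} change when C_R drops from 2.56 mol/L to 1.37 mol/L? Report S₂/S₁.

S_{S/T} = (k₁/k₂)·C_R⁻¹, so S₂/S₁ = (C_{R,2}/C_{R,1})⁻¹.
= 2.56/1.37 = 1.87.
Selectivity toward S rises as C_R falls — low-concentration operation is favoured.

1.87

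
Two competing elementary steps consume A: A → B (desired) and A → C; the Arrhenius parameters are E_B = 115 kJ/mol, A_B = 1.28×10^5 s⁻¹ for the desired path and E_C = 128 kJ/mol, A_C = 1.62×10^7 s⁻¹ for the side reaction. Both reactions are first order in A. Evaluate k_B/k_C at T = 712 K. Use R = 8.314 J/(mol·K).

0.0710

k_B/k_C = (A_B/A_C)·exp[−(E_B−E_C)/(RT)] = (A_B/A_C)·exp[(E_C−E_B)/(RT)].
(E_C−E_B)/(RT) = (128−115)×10³/(8.314×712) = 13000/5920 = 2.196.
k_B/k_C = (1.28×10^5/1.62×10^7)·exp(2.196) = 0.007901 × 8.990 = 0.0710.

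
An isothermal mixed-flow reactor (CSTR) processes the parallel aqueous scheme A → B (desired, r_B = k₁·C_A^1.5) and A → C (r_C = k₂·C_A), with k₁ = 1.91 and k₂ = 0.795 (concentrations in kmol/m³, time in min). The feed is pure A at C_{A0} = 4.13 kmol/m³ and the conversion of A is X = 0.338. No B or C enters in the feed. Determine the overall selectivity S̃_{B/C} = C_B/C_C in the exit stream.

3.97

Exit C_A = C_{A0}(1−X) = 4.13×0.662 = 2.734 kmol/m³.
A CSTR operates uniformly at the exit composition, giving r_B = 8.635 and r_C = 2.174 (each k·C_A^n at C_A = 2.734).
Overall selectivity = C_B/C_C = r_Bτ/(r_Cτ) = r_B/r_C = 3.97.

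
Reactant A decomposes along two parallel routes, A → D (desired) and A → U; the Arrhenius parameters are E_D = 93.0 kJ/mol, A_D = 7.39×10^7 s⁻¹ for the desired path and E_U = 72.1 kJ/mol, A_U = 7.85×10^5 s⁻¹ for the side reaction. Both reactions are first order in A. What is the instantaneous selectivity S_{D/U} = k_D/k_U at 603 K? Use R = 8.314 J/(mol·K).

1.46

Since both paths have the same order in A, the concentration cancels and S_{D/U} = k_D/k_U = (A_D/A_U)·exp[(E_U−E_D)/(RT)].
(E_U−E_D)/(RT) = (72.1−93.0)×10³/(8.314×603) = -20900/5013 = -4.169.
k_D/k_U = (7.39×10^7/7.85×10^5)·exp(-4.169) = 94.14 × 0.01547 = 1.46.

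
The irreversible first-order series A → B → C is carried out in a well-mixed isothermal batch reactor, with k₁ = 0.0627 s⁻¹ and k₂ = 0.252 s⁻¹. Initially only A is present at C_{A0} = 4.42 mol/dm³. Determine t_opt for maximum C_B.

Setting dC_B/dt = 0 gives t_opt = ln(k₂/k₁)/(k₂−k₁).
= ln(0.252/0.0627)/(0.252−0.0627) = ln(4.019)/0.1893 = 1.391/0.1893 = 7.35 s.

7.35 s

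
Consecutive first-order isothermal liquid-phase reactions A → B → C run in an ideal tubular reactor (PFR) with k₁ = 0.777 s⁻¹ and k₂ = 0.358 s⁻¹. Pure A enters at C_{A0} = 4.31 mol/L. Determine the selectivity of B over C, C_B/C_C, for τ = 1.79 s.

For first-order series with pure A initially, C_B(τ) = k₁C_{A0}/(k₂−k₁)·(e^(−k₁τ) − e^(−k₂τ)).
e^(−k₁τ) = e^(−0.777×1.79) = e^(−1.391) = 0.2489; e^(−k₂τ) = e^(−0.6408) = 0.5269.
C_B = 0.777×4.31/(0.358−0.777) × (0.2489−0.5269) = (-7.993)×(-0.2780) = 2.222 mol/L.
C_A = C_{A0}e^(−k₁τ) = 1.073 mol/L, so C_C = C_{A0}−C_A−C_B = 1.016 mol/L; C_B/C_C = 2.19.

2.19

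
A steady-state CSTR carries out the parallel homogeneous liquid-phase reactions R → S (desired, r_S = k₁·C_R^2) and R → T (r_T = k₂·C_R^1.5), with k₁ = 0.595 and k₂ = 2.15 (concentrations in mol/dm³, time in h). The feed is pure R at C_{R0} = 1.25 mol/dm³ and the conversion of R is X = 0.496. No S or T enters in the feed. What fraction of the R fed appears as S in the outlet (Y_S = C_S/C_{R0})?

Exit C_R = C_{R0}(1−X) = 1.25×0.504 = 0.6300 mol/dm³.
Rates in a CSTR are evaluated at the outlet concentration: r_S = 0.595×0.6300^2 = 0.2362, r_T = 2.15×0.6300^1.5 = 1.075.
Fraction of consumed R going to S: r_S/(r_S+r_T) = 0.1801.
C_S = 0.1801·C_{R0}·X = 0.1801×1.25×0.496 = 0.112 mol/dm³; Y_S = C_S/C_{R0} = 0.0893.

0.0893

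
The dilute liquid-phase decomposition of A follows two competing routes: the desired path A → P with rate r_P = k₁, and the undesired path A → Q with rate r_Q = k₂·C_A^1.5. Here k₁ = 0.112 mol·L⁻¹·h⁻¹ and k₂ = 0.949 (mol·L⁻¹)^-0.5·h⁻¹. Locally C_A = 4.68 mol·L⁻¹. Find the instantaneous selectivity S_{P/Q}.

0.0117

S_{P/Q} = r_P/r_Q = (k₁)/(k₂·C_A^1.5) = (k₁/k₂)·C_A^-1.5.
= (0.112) / (0.949×4.680^1.5) = 0.1120/9.608 = 0.0117.
The undesired path is higher order in A, so low C_A (CSTR or dilute feed) favours P.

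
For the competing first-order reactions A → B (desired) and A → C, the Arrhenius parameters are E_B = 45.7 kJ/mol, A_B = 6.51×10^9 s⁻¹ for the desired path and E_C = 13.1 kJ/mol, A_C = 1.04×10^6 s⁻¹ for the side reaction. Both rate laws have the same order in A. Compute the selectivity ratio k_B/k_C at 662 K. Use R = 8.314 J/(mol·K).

16.8

Since both paths have the same order in A, the concentration cancels and S_{B/C} = k_B/k_C = (A_B/A_C)·exp[(E_C−E_B)/(RT)].
(E_C−E_B)/(RT) = (13.1−45.7)×10³/(8.314×662) = -32600/5504 = -5.923.
k_B/k_C = (6.51×10^9/1.04×10^6)·exp(-5.923) = 6260 × 0.002677 = 16.8.
Since E_B > E_C, raising the temperature improves selectivity toward B.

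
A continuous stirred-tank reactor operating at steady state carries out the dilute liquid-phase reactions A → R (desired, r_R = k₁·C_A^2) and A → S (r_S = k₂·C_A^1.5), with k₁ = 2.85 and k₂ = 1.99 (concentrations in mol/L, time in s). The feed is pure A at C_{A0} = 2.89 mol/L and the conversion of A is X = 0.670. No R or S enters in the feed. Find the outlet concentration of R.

1.13 mol/L

Exit C_A = C_{A0}(1−X) = 2.89×0.330 = 0.9537 mol/L.
In a CSTR the entire volume is at exit conditions, so r_R = 2.85×0.9537^2 = 2.592 and r_S = 1.99×0.9537^1.5 = 1.853.
Fraction of consumed A going to R: r_R/(r_R+r_S) = 0.5831.
C_R = 0.5831·C_{A0}·X = 0.5831×2.89×0.670 = 1.13 mol/L.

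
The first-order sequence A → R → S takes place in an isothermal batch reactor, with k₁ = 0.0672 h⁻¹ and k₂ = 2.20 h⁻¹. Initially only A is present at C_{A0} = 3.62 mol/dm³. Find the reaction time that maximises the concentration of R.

Setting dC_R/dt = 0 gives t_opt = ln(k₂/k₁)/(k₂−k₁).
= ln(2.20/0.0672)/(2.20−0.0672) = ln(32.74)/2.133 = 3.489/2.133 = 1.64 h.

1.64 h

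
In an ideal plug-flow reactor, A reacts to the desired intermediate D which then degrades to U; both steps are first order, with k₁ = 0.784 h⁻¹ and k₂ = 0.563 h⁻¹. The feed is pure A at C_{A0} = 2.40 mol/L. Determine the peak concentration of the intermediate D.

For a first-order series the maximum intermediate yield is C_{D,max}/C_{A0} = (k₁/k₂)^[k₂/(k₂−k₁)].
= (0.784/0.563)^(0.563/(0.563−0.784)) = (1.393)^(-2.548) = 0.4302.
C_{D,max} = 0.4302×2.40 = 1.03 mol/L.

1.03 mol/L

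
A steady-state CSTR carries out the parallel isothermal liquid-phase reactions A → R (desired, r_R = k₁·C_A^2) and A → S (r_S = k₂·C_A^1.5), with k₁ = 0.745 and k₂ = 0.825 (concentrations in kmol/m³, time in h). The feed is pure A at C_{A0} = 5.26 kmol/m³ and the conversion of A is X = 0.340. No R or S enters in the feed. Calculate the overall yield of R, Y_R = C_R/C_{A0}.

0.213

Exit C_A = C_{A0}(1−X) = 5.26×0.660 = 3.472 kmol/m³.
Rates in a CSTR are evaluated at the outlet concentration: r_R = 0.745×3.472^2 = 8.979, r_S = 0.825×3.472^1.5 = 5.336.
Fraction of consumed A going to R: r_R/(r_R+r_S) = 0.6272.
C_R = 0.6272·C_{A0}·X = 0.6272×5.26×0.340 = 1.12 kmol/m³; Y_R = C_R/C_{A0} = 0.213.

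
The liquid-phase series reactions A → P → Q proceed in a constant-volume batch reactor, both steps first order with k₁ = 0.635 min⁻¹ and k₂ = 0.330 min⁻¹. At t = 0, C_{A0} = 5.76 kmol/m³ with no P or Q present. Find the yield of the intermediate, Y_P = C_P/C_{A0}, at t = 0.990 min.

For first-order series with pure A initially, C_P(t) = k₁C_{A0}/(k₂−k₁)·(e^(−k₁t) − e^(−k₂t)).
e^(−k₁t) = e^(−0.635×0.990) = e^(−0.6287) = 0.5333; e^(−k₂t) = e^(−0.3267) = 0.7213.
C_P = 0.635×5.76/(0.330−0.635) × (0.5333−0.7213) = (-11.99)×(-0.1880) = 2.254 kmol/m³.
Y_P = C_P/C_{A0} = 2.254/5.76 = 0.391.

0.391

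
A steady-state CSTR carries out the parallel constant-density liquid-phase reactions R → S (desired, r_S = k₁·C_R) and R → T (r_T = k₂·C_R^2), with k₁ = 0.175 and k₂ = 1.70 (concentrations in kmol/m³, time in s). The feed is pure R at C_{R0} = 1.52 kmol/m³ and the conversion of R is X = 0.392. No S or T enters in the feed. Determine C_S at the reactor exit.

0.0597 kmol/m³

Exit C_R = C_{R0}(1−X) = 1.52×0.608 = 0.9242 kmol/m³.
Rates in a CSTR are evaluated at the outlet concentration: r_S = 0.175×0.9242 = 0.1617, r_T = 1.70×0.9242^2 = 1.452.
Fraction of consumed R going to S: r_S/(r_S+r_T) = 0.1002.
C_S = 0.1002·C_{R0}·X = 0.1002×1.52×0.392 = 0.0597 kmol/m³.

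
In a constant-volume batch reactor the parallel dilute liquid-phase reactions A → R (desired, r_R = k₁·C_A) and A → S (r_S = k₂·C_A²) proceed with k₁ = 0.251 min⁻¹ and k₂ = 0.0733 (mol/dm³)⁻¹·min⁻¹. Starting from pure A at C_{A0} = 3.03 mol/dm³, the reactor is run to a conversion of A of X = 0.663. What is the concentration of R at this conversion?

1.28 mol/dm³

C_A = C_{A0}(1−X) = 1.021 mol/dm³.
Along a PFR/batch, dC_R/dC_A = −r_R/(r_R+r_S) = −k₁/(k₁+k₂·C_A).
Integrating from C_{A0} to C_A: C_R = (0.251/0.0733)·ln[(0.251+0.0733·3.03)/(0.251+0.0733·1.02)] = 3.424·ln(0.4731/0.3258) = 1.277 mol/dm³.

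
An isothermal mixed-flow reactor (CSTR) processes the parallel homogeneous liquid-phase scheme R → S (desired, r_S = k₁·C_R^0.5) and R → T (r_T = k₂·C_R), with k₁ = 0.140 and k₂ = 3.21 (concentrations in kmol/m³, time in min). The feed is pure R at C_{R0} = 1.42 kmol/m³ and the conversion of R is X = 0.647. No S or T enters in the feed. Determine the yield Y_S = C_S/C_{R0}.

Exit C_R = C_{R0}(1−X) = 1.42×0.353 = 0.5013 kmol/m³.
Rates in a CSTR are evaluated at the outlet concentration: r_S = 0.140×0.5013^0.5 = 0.09912, r_T = 3.21×0.5013 = 1.609.
Fraction of consumed R going to S: r_S/(r_S+r_T) = 0.05803.
C_S = 0.05803·C_{R0}·X = 0.05803×1.42×0.647 = 0.0533 kmol/m³; Y_S = C_S/C_{R0} = 0.0375.

0.0375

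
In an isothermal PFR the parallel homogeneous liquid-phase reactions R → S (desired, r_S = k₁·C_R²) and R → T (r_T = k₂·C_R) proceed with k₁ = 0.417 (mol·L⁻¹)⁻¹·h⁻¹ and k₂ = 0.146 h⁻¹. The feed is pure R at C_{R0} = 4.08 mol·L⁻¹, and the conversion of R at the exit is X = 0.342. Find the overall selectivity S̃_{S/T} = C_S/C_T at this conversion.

C_R = C_{R0}(1−X) = 2.685 mol·L⁻¹.
Along a PFR/batch, dC_T/dC_R = −r_T/(r_S+r_T) = −k₂/(k₂+k₁·C_R).
Integrating from C_{R0} to C_R: C_T = (0.146/0.417)·ln[(0.146+0.417·4.08)/(0.146+0.417·2.68)] = 0.3501·ln(1.847/1.265) = 0.1324 mol·L⁻¹.
Then C_S = (C_{R0}−C_R) − C_T = 1.395 − 0.1324 = 1.263 mol·L⁻¹.
S̃_{S/T} = C_S/C_T = 1.263/0.1324 = 9.54.

9.54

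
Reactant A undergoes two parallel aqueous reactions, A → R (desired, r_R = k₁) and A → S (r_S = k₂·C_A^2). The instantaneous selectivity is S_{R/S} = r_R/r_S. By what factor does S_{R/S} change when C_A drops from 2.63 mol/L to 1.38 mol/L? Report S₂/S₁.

S_{R/S} = (k₁/k₂)·C_A^-2, so S₂/S₁ = (C_{A,2}/C_{A,1})^-2.
= (1.38/2.63)^(-2) = (0.5247)^(-2) = 3.63.

3.63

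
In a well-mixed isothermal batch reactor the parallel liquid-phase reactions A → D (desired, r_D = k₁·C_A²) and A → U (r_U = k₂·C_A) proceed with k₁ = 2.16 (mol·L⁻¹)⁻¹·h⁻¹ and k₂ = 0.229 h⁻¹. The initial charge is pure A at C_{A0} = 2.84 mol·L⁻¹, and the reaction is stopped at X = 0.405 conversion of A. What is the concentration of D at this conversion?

C_A = C_{A0}(1−X) = 1.690 mol·L⁻¹.
Along a PFR/batch, dC_U/dC_A = −r_U/(r_D+r_U) = −k₂/(k₂+k₁·C_A).
Integrating from C_{A0} to C_A: C_U = (0.229/2.16)·ln[(0.229+2.16·2.84)/(0.229+2.16·1.69)] = 0.1060·ln(6.363/3.879) = 0.05248 mol·L⁻¹.
Then C_D = (C_{A0}−C_A) − C_U = 1.150 − 0.05248 = 1.098 mol·L⁻¹.

1.10 mol·L⁻¹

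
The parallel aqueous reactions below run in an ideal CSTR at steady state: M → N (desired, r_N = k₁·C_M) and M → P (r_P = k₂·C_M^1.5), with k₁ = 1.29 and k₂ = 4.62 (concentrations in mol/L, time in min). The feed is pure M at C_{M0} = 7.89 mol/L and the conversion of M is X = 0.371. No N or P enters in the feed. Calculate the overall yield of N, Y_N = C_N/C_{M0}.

0.0413

Exit C_M = C_{M0}(1−X) = 7.89×0.629 = 4.963 mol/L.
Rates in a CSTR are evaluated at the outlet concentration: r_N = 1.29×4.963 = 6.402, r_P = 4.62×4.963^1.5 = 51.08.
Fraction of consumed M going to N: r_N/(r_N+r_P) = 0.1114.
C_N = 0.1114·C_{M0}·X = 0.1114×7.89×0.371 = 0.326 mol/L; Y_N = C_N/C_{M0} = 0.0413.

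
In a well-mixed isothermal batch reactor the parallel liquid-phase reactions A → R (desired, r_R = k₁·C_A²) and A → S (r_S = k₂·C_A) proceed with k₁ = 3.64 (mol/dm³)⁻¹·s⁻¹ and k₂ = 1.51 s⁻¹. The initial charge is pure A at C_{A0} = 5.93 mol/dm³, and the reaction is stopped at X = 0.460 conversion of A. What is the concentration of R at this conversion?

2.49 mol/dm³

C_A = C_{A0}(1−X) = 3.202 mol/dm³.
Along a PFR/batch, dC_S/dC_A = −r_S/(r_R+r_S) = −k₂/(k₂+k₁·C_A).
Integrating from C_{A0} to C_A: C_S = (1.51/3.64)·ln[(1.51+3.64·5.93)/(1.51+3.64·3.20)] = 0.4148·ln(23.10/13.17) = 0.2331 mol/dm³.
Then C_R = (C_{A0}−C_A) − C_S = 2.728 − 0.2331 = 2.495 mol/dm³.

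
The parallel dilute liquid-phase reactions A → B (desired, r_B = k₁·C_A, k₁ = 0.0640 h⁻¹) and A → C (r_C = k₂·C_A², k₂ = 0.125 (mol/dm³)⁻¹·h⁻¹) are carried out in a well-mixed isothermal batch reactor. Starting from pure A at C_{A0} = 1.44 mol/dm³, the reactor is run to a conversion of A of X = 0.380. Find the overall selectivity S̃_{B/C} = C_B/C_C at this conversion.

C_A = C_{A0}(1−X) = 0.8928 mol/dm³.
Along a PFR/batch, dC_B/dC_A = −r_B/(r_B+r_C) = −k₁/(k₁+k₂·C_A).
Integrating from C_{A0} to C_A: C_B = (0.0640/0.125)·ln[(0.0640+0.125·1.44)/(0.0640+0.125·0.893)] = 0.5120·ln(0.2440/0.1756) = 0.1684 mol/dm³.
C_C = (C_{A0}−C_A)−C_B = 0.3788 mol/dm³; S̃_{B/C} = 0.1684/0.3788 = 0.445.

0.445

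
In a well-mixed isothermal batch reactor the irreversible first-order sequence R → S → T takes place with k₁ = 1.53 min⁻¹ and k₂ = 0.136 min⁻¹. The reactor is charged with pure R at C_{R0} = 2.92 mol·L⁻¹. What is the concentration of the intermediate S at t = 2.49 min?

For first-order series with pure R initially, C_S(t) = k₁C_{R0}/(k₂−k₁)·(e^(−k₁t) − e^(−k₂t)).
e^(−k₁t) = e^(−1.53×2.49) = e^(−3.810) = 0.02215; e^(−k₂t) = e^(−0.3386) = 0.7127.
C_S = 1.53×2.92/(0.136−1.53) × (0.02215−0.7127) = (-3.205)×(-0.6906) = 2.213 mol·L⁻¹.

2.21 mol·L⁻¹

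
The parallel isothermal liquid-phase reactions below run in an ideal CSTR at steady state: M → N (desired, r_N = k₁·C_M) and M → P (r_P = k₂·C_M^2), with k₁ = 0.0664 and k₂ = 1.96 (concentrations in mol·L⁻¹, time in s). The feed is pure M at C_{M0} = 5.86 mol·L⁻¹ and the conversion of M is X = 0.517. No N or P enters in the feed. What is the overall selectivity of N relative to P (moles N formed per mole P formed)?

Exit C_M = C_{M0}(1−X) = 5.86×0.483 = 2.830 mol·L⁻¹.
A CSTR operates uniformly at the exit composition, giving r_N = 0.1879 and r_P = 15.70 (each k·C_M^n at C_M = 2.830).
Overall selectivity = C_N/C_P = r_Nτ/(r_Pτ) = r_N/r_P = 0.0120.

0.0120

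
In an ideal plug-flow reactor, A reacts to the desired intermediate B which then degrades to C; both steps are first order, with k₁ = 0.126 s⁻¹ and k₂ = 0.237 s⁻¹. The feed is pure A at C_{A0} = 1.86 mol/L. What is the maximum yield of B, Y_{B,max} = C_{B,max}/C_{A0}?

Evaluating C_B at τ_opt = ln(k₂/k₁)/(k₂−k₁) gives C_{B,max}/C_{A0} = (k₁/k₂)^[k₂/(k₂−k₁)].
= (0.126/0.237)^(0.237/(0.237−0.126)) = (0.5316)^(2.135) = 0.2595.

0.260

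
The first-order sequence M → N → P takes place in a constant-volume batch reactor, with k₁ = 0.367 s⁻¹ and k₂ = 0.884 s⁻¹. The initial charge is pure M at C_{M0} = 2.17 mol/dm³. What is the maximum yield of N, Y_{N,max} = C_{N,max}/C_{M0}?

Evaluating C_N at t_opt = ln(k₂/k₁)/(k₂−k₁) gives C_{N,max}/C_{M0} = (k₁/k₂)^[k₂/(k₂−k₁)].
= (0.367/0.884)^(0.884/(0.884−0.367)) = (0.4152)^(1.710) = 0.2224.

0.222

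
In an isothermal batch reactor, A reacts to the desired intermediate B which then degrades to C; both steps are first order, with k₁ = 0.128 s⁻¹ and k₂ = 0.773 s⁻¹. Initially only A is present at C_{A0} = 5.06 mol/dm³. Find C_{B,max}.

0.586 mol/dm³

For a first-order series the maximum intermediate yield is C_{B,max}/C_{A0} = (k₁/k₂)^[k₂/(k₂−k₁)].
= (0.128/0.773)^(0.773/(0.773−0.128)) = (0.1656)^(1.198) = 0.1159.
C_{B,max} = 0.1159×5.06 = 0.586 mol/dm³.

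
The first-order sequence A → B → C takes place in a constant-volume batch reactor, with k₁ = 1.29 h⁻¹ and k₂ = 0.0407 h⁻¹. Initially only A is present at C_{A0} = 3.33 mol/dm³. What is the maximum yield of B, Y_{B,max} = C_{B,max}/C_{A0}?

For a first-order series the maximum intermediate yield is C_{B,max}/C_{A0} = (k₁/k₂)^[k₂/(k₂−k₁)].
= (1.29/0.0407)^(0.0407/(0.0407−1.29)) = (31.70)^(-0.03258) = 0.8935.

0.894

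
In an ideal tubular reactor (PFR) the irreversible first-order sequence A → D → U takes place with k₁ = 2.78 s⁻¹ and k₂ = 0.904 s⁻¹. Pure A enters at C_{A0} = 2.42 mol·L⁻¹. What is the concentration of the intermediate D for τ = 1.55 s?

The intermediate concentration in a first-order A→B→C sequence is C_D = k₁C_{A0}(e^(−k₁τ) − e^(−k₂τ))/(k₂−k₁).
e^(−k₁τ) = e^(−2.78×1.55) = e^(−4.309) = 0.01345; e^(−k₂τ) = e^(−1.401) = 0.2463.
C_D = 2.78×2.42/(0.904−2.78) × (0.01345−0.2463) = (-3.586)×(-0.2329) = 0.8350 mol·L⁻¹.

0.835 mol·L⁻¹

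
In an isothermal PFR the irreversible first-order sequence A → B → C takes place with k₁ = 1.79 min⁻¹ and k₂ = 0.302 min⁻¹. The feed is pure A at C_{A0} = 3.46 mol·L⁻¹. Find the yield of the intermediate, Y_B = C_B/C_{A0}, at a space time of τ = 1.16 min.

For first-order series with pure A initially, C_B(τ) = k₁C_{A0}/(k₂−k₁)·(e^(−k₁τ) − e^(−k₂τ)).
e^(−k₁τ) = e^(−1.79×1.16) = e^(−2.076) = 0.1254; e^(−k₂τ) = e^(−0.3503) = 0.7045.
C_B = 1.79×3.46/(0.302−1.79) × (0.1254−0.7045) = (-4.162)×(-0.5791) = 2.410 mol·L⁻¹.
Y_B = C_B/C_{A0} = 2.410/3.46 = 0.697.

0.697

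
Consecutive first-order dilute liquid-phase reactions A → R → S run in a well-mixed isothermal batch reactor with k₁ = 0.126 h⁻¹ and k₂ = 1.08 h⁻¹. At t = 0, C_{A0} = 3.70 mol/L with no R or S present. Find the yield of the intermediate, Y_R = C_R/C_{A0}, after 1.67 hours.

0.0853

The intermediate concentration in a first-order A→B→C sequence is C_R = k₁C_{A0}(e^(−k₁t) − e^(−k₂t))/(k₂−k₁).
e^(−k₁t) = e^(−0.126×1.67) = e^(−0.2104) = 0.8102; e^(−k₂t) = e^(−1.804) = 0.1647.
C_R = 0.126×3.70/(1.08−0.126) × (0.8102−0.1647) = 0.4887×0.6455 = 0.3155 mol/L.
Y_R = C_R/C_{A0} = 0.3155/3.70 = 0.0853.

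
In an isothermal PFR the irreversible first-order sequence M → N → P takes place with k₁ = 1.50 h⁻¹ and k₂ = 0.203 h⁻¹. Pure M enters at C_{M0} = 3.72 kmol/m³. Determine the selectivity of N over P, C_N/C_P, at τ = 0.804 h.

The intermediate concentration in a first-order A→B→C sequence is C_N = k₁C_{M0}(e^(−k₁τ) − e^(−k₂τ))/(k₂−k₁).
e^(−k₁τ) = e^(−1.50×0.804) = e^(−1.206) = 0.2994; e^(−k₂τ) = e^(−0.1632) = 0.8494.
C_N = 1.50×3.72/(0.203−1.50) × (0.2994−0.8494) = (-4.302)×(-0.5500) = 2.366 kmol/m³.
C_M = C_{M0}e^(−k₁τ) = 1.114 kmol/m³, so C_P = C_{M0}−C_M−C_N = 0.2400 kmol/m³; C_N/C_P = 9.86.

9.86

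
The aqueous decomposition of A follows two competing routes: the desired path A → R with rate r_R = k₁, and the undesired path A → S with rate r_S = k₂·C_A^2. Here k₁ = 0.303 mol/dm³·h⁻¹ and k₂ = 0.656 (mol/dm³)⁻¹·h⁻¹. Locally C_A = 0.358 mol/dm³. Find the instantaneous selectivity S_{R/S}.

3.60

S_{R/S} = r_R/r_S = (k₁)/(k₂·C_A^2) = (k₁/k₂)·C_A^-2.
= (0.303) / (0.656×0.3580^2) = 0.3030/0.08408 = 3.60.
The undesired path is higher order in A, so low C_A (CSTR or dilute feed) favours R.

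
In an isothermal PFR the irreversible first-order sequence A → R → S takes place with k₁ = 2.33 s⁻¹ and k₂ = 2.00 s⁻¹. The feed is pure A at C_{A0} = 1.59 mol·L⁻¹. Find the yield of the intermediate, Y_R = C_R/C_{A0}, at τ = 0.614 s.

For first-order series with pure A initially, C_R(τ) = k₁C_{A0}/(k₂−k₁)·(e^(−k₁τ) − e^(−k₂τ)).
e^(−k₁τ) = e^(−2.33×0.614) = e^(−1.431) = 0.2392; e^(−k₂τ) = e^(−1.228) = 0.2929.
C_R = 2.33×1.59/(2.00−2.33) × (0.2392−0.2929) = (-11.23)×(-0.05372) = 0.6030 mol·L⁻¹.
Y_R = C_R/C_{A0} = 0.6030/1.59 = 0.379.

0.379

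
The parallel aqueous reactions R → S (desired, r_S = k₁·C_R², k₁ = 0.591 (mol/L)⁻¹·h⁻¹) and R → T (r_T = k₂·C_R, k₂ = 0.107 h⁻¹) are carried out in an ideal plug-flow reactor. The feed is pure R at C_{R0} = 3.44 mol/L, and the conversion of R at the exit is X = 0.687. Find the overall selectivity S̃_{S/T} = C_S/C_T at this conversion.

C_R = C_{R0}(1−X) = 1.077 mol/L.
Along a PFR/batch, dC_T/dC_R = −r_T/(r_S+r_T) = −k₂/(k₂+k₁·C_R).
Integrating from C_{R0} to C_R: C_T = (0.107/0.591)·ln[(0.107+0.591·3.44)/(0.107+0.591·1.08)] = 0.1810·ln(2.140/0.7433) = 0.1914 mol/L.
Then C_S = (C_{R0}−C_R) − C_T = 2.363 − 0.1914 = 2.172 mol/L.
S̃_{S/T} = C_S/C_T = 2.172/0.1914 = 11.3.

11.3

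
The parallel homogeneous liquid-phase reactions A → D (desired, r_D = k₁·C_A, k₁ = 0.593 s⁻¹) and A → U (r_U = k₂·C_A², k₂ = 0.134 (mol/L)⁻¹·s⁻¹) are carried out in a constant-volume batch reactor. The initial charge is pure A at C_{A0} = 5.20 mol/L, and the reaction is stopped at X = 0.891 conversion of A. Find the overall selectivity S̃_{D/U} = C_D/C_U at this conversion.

C_A = C_{A0}(1−X) = 0.5668 mol/L.
Along a PFR/batch, dC_D/dC_A = −r_D/(r_D+r_U) = −k₁/(k₁+k₂·C_A).
Integrating from C_{A0} to C_A: C_D = (0.593/0.134)·ln[(0.593+0.134·5.20)/(0.593+0.134·0.567)] = 4.425·ln(1.290/0.6690) = 2.905 mol/L.
C_U = (C_{A0}−C_A)−C_D = 1.728 mol/L; S̃_{D/U} = 2.905/1.728 = 1.68.

1.68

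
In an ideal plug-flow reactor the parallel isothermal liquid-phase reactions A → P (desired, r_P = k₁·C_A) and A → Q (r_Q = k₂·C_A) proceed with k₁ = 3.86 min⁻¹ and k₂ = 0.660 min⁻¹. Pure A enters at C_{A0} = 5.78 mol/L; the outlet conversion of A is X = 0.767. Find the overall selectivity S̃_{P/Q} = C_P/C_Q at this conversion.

C_A = C_{A0}(1−X) = 1.347 mol/L.
Both paths are first order in A, so the instantaneous fraction to P is constant: dC_P/d(−C_A) = k₁/(k₁+k₂) = 0.8540.
C_P = 0.8540·(C_{A0}−C_A) = 0.8540×4.433 = 3.79 mol/L.
C_Q = (C_{A0}−C_A)−C_P = 0.6473 mol/L; S̃_{P/Q} = 3.786/0.6473 = 5.85.

5.85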